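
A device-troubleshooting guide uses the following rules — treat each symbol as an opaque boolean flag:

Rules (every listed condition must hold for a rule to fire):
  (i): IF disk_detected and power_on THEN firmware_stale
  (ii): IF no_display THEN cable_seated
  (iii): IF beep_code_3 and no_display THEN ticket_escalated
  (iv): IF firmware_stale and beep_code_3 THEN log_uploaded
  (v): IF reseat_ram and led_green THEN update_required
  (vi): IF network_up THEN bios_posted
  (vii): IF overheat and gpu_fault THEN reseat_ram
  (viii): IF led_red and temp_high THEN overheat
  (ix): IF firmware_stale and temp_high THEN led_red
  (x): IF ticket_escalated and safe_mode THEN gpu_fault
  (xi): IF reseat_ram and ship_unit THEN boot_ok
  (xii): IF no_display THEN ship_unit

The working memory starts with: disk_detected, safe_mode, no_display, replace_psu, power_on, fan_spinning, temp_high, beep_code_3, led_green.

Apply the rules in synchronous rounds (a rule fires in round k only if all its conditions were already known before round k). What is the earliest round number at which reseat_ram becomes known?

Round 1: (i) [IF disk_detected and power_on THEN firmware_stale]; (ii) [IF no_display THEN cable_seated]; (iii) [IF beep_code_3 and no_display THEN ticket_escalated]; (xii) [IF no_display THEN ship_unit]. Adds firmware_stale, cable_seated, ticket_escalated, ship_unit.
Round 2: (iv) [IF firmware_stale and beep_code_3 THEN log_uploaded]; (ix) [IF firmware_stale and temp_high THEN led_red]; (x) [IF ticket_escalated and safe_mode THEN gpu_fault]. Adds log_uploaded, led_red, gpu_fault.
Round 3: (viii) [IF led_red and temp_high THEN overheat]. Adds overheat.
Round 4: (vii) [IF overheat and gpu_fault THEN reseat_ram]. Adds reseat_ram.
reseat_ram first appears in round 4.

4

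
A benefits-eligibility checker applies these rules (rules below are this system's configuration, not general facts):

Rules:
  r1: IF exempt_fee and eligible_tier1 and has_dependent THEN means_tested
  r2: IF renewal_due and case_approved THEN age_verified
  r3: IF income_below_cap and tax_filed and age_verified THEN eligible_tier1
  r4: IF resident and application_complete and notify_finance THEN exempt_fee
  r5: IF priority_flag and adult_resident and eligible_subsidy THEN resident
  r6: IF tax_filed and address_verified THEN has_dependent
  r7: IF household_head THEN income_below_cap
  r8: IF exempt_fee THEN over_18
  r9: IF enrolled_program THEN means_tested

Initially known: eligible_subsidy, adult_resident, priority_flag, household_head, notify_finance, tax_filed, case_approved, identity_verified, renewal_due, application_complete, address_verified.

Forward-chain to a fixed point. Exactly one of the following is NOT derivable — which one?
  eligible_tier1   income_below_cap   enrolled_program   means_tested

enrolled_program

Round 1 fires r2, r5, r6, r7, giving age_verified, resident, has_dependent, income_below_cap.
Round 2 fires r3, r4, giving eligible_tier1, exempt_fee.
Round 3 fires r1, r8, giving means_tested, over_18.
Derived: means_tested (round 3), eligible_tier1 (round 2), income_below_cap (round 1). enrolled_program never appears in any round.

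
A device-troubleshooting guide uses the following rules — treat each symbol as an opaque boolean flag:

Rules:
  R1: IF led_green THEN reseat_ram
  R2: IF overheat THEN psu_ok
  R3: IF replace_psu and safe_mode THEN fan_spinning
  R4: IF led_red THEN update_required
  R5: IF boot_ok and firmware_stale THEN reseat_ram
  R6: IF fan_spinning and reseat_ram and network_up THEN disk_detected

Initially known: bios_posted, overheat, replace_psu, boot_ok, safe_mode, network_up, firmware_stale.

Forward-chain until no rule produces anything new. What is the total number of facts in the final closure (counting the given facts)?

[1] R2 [IF overheat THEN psu_ok]; R3 [IF replace_psu and safe_mode THEN fan_spinning]; R5 [IF boot_ok and firmware_stale THEN reseat_ram]. ⇒ new: psu_ok, fan_spinning, reseat_ram.
[2] R6 [IF fan_spinning and reseat_ram and network_up THEN disk_detected]. ⇒ new: disk_detected.
Closure: {bios_posted, boot_ok, disk_detected, fan_spinning, firmware_stale, network_up, overheat, psu_ok, replace_psu, reseat_ram, safe_mode} — 11 facts.

11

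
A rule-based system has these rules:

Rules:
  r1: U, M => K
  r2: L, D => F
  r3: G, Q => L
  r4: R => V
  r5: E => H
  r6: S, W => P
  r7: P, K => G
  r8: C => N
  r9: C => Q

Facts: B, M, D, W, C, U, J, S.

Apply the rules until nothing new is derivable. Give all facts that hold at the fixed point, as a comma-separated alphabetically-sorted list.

B, C, D, F, G, J, K, L, M, N, P, Q, S, U, W

[1] r1 [U, M => K]; r6 [S, W => P]; r8 [C => N]; r9 [C => Q]. ⇒ new: K, P, N, Q.
[2] r7 [P, K => G]. ⇒ new: G.
[3] r3 [G, Q => L]. ⇒ new: L.
[4] r2 [L, D => F]. ⇒ new: F.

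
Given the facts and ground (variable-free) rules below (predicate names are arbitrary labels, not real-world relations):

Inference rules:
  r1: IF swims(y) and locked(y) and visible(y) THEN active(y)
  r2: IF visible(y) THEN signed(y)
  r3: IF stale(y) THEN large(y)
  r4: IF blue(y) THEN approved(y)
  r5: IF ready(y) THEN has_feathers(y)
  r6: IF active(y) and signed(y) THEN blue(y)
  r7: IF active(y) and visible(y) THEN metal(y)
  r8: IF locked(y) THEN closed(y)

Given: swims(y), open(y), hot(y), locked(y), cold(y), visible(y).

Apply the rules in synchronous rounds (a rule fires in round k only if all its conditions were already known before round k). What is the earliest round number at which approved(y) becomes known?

Round 1: r1 [IF swims(y) and locked(y) and visible(y) THEN active(y)]; r2 [IF visible(y) THEN signed(y)]; r8 [IF locked(y) THEN closed(y)]. New: active(y), signed(y), closed(y).
Round 2: r6 [IF active(y) and signed(y) THEN blue(y)]; r7 [IF active(y) and visible(y) THEN metal(y)]. New: blue(y), metal(y).
Round 3: r4 [IF blue(y) THEN approved(y)]. New: approved(y).
approved(y) first appears in round 3.

3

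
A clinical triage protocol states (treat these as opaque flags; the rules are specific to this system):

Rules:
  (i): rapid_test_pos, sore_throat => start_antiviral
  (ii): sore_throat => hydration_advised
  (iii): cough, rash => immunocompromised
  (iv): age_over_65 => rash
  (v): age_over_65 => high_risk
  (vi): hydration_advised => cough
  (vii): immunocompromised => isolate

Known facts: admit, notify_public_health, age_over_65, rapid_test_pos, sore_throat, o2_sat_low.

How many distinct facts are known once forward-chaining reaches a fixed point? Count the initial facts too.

Round 1: (i) [rapid_test_pos, sore_throat => start_antiviral]; (ii) [sore_throat => hydration_advised]; (iv) [age_over_65 => rash]; (v) [age_over_65 => high_risk]. Adds start_antiviral, hydration_advised, rash, high_risk.
Round 2: (vi) [hydration_advised => cough]. Adds cough.
Round 3: (iii) [cough, rash => immunocompromised]. Adds immunocompromised.
Round 4: (vii) [immunocompromised => isolate]. Adds isolate.
Closure: {admit, age_over_65, cough, high_risk, hydration_advised, immunocompromised, isolate, notify_public_health, o2_sat_low, rapid_test_pos, rash, sore_throat, start_antiviral} — 13 facts.

13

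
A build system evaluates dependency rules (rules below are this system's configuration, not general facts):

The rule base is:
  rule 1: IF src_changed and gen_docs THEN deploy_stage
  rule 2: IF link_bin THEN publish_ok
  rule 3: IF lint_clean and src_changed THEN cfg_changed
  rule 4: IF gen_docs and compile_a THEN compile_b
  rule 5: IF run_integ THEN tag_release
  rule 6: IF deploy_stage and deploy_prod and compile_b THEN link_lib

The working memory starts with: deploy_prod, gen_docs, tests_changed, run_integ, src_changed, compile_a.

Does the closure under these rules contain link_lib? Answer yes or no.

yes

[1] rule 1 [IF src_changed and gen_docs THEN deploy_stage]; rule 4 [IF gen_docs and compile_a THEN compile_b]; rule 5 [IF run_integ THEN tag_release]. ⇒ new: deploy_stage, compile_b, tag_release.
[2] rule 6 [IF deploy_stage and deploy_prod and compile_b THEN link_lib]. ⇒ new: link_lib.
link_lib appears in round 2, so it is derivable.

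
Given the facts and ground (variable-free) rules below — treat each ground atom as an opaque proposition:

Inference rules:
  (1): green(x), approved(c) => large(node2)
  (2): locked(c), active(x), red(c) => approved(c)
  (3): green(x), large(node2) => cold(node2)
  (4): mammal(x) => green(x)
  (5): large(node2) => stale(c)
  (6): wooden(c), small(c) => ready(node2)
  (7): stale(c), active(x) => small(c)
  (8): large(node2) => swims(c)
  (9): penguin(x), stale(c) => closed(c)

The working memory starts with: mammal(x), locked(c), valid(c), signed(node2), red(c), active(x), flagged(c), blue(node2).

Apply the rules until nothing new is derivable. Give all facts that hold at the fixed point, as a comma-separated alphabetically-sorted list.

Round 1: (2) [locked(c), active(x), red(c) => approved(c)]; (4) [mammal(x) => green(x)]. Adds approved(c), green(x).
Round 2: (1) [green(x), approved(c) => large(node2)]. Adds large(node2).
Round 3: (3) [green(x), large(node2) => cold(node2)]; (5) [large(node2) => stale(c)]; (8) [large(node2) => swims(c)]. Adds cold(node2), stale(c), swims(c).
Round 4: (7) [stale(c), active(x) => small(c)]. Adds small(c).

active(x), approved(c), blue(node2), cold(node2), flagged(c), green(x), large(node2), locked(c), mammal(x), red(c), signed(node2), small(c), stale(c), swims(c), valid(c)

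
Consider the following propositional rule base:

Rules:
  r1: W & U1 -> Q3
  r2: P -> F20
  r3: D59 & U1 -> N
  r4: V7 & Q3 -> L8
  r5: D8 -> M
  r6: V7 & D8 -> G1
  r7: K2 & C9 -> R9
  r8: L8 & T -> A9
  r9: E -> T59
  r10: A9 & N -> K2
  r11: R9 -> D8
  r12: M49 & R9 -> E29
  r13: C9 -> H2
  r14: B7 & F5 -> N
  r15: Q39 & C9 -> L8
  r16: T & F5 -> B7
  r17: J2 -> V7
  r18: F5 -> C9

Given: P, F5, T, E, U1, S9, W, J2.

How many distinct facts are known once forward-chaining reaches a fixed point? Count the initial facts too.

23

Round 1 — r1, r2, r9, r16, r17, r18, derive Q3, F20, T59, B7, V7, C9.
Round 2 — r4, r13, r14, derive L8, H2, N.
Round 3 — r8, derive A9.
Round 4 — r10, derive K2.
Round 5 — r7, derive R9.
Round 6 — r11, derive D8.
Round 7 — r5, r6, derive M, G1.
Closure: {A9, B7, C9, D8, E, F20, F5, G1, H2, J2, K2, L8, M, N, P, Q3, R9, S9, T, T59, U1, V7, W} — 23 facts.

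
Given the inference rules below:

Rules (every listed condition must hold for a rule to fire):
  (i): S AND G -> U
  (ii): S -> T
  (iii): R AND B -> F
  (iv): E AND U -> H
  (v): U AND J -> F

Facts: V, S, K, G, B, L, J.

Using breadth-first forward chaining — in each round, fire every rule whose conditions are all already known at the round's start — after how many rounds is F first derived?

2

Round 1: (i) [S AND G -> U]; (ii) [S -> T]. Adds U, T.
Round 2: (v) [U AND J -> F]. Adds F.
F first appears in round 2.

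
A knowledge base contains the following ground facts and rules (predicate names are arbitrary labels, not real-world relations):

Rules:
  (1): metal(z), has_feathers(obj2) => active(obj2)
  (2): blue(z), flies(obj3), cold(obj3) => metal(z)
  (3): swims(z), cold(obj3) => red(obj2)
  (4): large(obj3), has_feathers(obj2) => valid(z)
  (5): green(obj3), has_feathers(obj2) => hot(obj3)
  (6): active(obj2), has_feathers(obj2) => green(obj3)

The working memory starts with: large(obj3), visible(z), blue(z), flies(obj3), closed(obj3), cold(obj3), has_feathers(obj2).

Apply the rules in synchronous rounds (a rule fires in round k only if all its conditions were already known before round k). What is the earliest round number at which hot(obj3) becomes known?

4

[1] (2) [blue(z), flies(obj3), cold(obj3) => metal(z)]; (4) [large(obj3), has_feathers(obj2) => valid(z)]. ⇒ new: metal(z), valid(z).
[2] (1) [metal(z), has_feathers(obj2) => active(obj2)]. ⇒ new: active(obj2).
[3] (6) [active(obj2), has_feathers(obj2) => green(obj3)]. ⇒ new: green(obj3).
[4] (5) [green(obj3), has_feathers(obj2) => hot(obj3)]. ⇒ new: hot(obj3).
hot(obj3) first appears in round 4.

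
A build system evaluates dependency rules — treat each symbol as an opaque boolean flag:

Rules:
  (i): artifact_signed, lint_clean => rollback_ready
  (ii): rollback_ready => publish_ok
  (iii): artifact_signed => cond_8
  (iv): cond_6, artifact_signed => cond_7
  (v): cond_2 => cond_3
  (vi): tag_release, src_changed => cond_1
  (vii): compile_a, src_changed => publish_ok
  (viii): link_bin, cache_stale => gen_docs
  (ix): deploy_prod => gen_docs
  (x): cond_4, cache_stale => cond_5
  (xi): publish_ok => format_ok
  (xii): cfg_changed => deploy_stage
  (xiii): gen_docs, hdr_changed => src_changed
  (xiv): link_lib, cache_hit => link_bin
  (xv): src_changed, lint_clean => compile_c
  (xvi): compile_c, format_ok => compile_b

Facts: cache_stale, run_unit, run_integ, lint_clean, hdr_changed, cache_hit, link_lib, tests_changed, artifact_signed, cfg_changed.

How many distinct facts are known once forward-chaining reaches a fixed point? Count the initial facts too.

Round 1: (i) [artifact_signed, lint_clean => rollback_ready]; (iii) [artifact_signed => cond_8]; (xii) [cfg_changed => deploy_stage]; (xiv) [link_lib, cache_hit => link_bin]. New: rollback_ready, cond_8, deploy_stage, link_bin.
Round 2: (ii) [rollback_ready => publish_ok]; (viii) [link_bin, cache_stale => gen_docs]. New: publish_ok, gen_docs.
Round 3: (xi) [publish_ok => format_ok]; (xiii) [gen_docs, hdr_changed => src_changed]. New: format_ok, src_changed.
Round 4: (xv) [src_changed, lint_clean => compile_c]. New: compile_c.
Round 5: (xvi) [compile_c, format_ok => compile_b]. New: compile_b.
Closure: {artifact_signed, cache_hit, cache_stale, cfg_changed, compile_b, compile_c, cond_8, deploy_stage, format_ok, gen_docs, hdr_changed, link_bin, link_lib, lint_clean, publish_ok, rollback_ready, run_integ, run_unit, src_changed, tests_changed} — 20 facts.

20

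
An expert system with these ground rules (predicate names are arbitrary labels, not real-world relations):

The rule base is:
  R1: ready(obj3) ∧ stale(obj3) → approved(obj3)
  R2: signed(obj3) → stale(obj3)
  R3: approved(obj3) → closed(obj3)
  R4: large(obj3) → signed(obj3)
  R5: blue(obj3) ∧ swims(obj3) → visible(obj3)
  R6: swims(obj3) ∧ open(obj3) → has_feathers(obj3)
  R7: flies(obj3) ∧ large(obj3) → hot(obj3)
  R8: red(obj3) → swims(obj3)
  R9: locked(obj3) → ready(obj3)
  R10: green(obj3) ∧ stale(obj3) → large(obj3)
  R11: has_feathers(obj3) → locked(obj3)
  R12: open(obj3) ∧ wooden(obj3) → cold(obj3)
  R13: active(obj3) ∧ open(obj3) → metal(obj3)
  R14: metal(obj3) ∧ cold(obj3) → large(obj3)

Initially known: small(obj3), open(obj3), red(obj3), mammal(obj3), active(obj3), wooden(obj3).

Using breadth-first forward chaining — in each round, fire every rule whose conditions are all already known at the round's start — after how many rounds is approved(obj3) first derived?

Round 1 fires R8, R12, R13, giving swims(obj3), cold(obj3), metal(obj3).
Round 2 fires R6, R14, giving has_feathers(obj3), large(obj3).
Round 3 fires R4, R11, giving signed(obj3), locked(obj3).
Round 4 fires R2, R9, giving stale(obj3), ready(obj3).
Round 5 fires R1, giving approved(obj3).
approved(obj3) first appears in round 5.

5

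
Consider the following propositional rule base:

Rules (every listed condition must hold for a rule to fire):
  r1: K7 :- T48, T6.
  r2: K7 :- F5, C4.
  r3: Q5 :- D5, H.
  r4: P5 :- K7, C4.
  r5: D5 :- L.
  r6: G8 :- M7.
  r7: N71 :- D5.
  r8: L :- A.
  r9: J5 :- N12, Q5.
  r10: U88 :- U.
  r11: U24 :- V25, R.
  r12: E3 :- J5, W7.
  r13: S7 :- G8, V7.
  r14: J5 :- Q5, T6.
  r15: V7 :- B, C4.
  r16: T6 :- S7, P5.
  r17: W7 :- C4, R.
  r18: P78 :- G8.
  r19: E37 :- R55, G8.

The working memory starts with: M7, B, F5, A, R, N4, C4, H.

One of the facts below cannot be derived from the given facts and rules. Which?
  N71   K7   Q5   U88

U88

Round 1: r2 [K7 :- F5, C4.]; r6 [G8 :- M7.]; r8 [L :- A.]; r15 [V7 :- B, C4.]; r17 [W7 :- C4, R.]. Adds K7, G8, L, V7, W7.
Round 2: r4 [P5 :- K7, C4.]; r5 [D5 :- L.]; r13 [S7 :- G8, V7.]; r18 [P78 :- G8.]. Adds P5, D5, S7, P78.
Round 3: r3 [Q5 :- D5, H.]; r7 [N71 :- D5.]; r16 [T6 :- S7, P5.]. Adds Q5, N71, T6.
Round 4: r14 [J5 :- Q5, T6.]. Adds J5.
Round 5: r12 [E3 :- J5, W7.]. Adds E3.
Derived: N71 (round 3), K7 (round 1), Q5 (round 3). U88 never appears in any round.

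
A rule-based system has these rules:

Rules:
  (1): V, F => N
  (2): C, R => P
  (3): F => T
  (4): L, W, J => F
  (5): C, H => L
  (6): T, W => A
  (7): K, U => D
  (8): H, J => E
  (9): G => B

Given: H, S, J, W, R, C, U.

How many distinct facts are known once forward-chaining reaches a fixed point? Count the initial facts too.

Round 1: (2) [C, R => P]; (5) [C, H => L]; (8) [H, J => E]. Adds P, L, E.
Round 2: (4) [L, W, J => F]. Adds F.
Round 3: (3) [F => T]. Adds T.
Round 4: (6) [T, W => A]. Adds A.
Closure: {A, C, E, F, H, J, L, P, R, S, T, U, W} — 13 facts.

13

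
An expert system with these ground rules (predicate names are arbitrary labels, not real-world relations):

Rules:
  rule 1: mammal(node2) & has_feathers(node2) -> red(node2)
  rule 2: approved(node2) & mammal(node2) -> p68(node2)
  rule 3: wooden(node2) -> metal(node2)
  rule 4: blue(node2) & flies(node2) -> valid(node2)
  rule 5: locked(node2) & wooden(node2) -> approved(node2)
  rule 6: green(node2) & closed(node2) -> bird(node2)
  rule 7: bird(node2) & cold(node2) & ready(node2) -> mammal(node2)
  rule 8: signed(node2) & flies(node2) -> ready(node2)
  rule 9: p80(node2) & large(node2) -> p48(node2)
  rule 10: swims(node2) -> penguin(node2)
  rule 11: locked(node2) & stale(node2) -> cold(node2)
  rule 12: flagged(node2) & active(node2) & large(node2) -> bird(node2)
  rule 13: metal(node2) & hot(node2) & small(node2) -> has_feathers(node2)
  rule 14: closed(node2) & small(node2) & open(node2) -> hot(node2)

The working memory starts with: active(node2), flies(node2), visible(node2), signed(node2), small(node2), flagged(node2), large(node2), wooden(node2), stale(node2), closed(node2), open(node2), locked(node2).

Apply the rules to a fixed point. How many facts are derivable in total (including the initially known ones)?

Round 1 — rule 3, rule 5, rule 8, rule 11, rule 12, rule 14, derive metal(node2), approved(node2), ready(node2), cold(node2), bird(node2), hot(node2).
Round 2 — rule 7, rule 13, derive mammal(node2), has_feathers(node2).
Round 3 — rule 1, rule 2, derive red(node2), p68(node2).
Closure: {active(node2), approved(node2), bird(node2), closed(node2), cold(node2), flagged(node2), flies(node2), has_feathers(node2), hot(node2), large(node2), locked(node2), mammal(node2), metal(node2), open(node2), p68(node2), ready(node2), red(node2), signed(node2), small(node2), stale(node2), visible(node2), wooden(node2)} — 22 facts.

22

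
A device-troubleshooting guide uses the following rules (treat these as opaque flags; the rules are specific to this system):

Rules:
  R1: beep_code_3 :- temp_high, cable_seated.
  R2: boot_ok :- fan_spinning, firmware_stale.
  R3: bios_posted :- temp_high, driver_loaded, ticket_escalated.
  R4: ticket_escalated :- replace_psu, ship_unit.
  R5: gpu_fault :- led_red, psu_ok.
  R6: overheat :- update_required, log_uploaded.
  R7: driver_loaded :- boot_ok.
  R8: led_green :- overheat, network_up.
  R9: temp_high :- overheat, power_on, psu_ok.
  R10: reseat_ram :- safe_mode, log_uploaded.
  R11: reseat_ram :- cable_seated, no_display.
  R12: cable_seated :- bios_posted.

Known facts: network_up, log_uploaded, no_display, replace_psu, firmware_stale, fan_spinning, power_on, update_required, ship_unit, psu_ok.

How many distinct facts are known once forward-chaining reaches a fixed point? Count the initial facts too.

Round 1: R2 [boot_ok :- fan_spinning, firmware_stale.]; R4 [ticket_escalated :- replace_psu, ship_unit.]; R6 [overheat :- update_required, log_uploaded.]. New: boot_ok, ticket_escalated, overheat.
Round 2: R7 [driver_loaded :- boot_ok.]; R8 [led_green :- overheat, network_up.]; R9 [temp_high :- overheat, power_on, psu_ok.]. New: driver_loaded, led_green, temp_high.
Round 3: R3 [bios_posted :- temp_high, driver_loaded, ticket_escalated.]. New: bios_posted.
Round 4: R12 [cable_seated :- bios_posted.]. New: cable_seated.
Round 5: R1 [beep_code_3 :- temp_high, cable_seated.]; R11 [reseat_ram :- cable_seated, no_display.]. New: beep_code_3, reseat_ram.
Closure: {beep_code_3, bios_posted, boot_ok, cable_seated, driver_loaded, fan_spinning, firmware_stale, led_green, log_uploaded, network_up, no_display, overheat, power_on, psu_ok, replace_psu, reseat_ram, ship_unit, temp_high, ticket_escalated, update_required} — 20 facts.

20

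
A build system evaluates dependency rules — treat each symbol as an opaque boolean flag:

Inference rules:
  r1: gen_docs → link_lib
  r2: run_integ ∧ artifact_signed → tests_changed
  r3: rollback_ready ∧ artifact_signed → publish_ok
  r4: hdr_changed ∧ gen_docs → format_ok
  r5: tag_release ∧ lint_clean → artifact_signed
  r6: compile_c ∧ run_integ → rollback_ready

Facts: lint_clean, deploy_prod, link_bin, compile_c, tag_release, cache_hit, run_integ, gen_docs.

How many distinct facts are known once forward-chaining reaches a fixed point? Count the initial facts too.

13

Round 1 fires r1, r5, r6, giving link_lib, artifact_signed, rollback_ready.
Round 2 fires r2, r3, giving tests_changed, publish_ok.
Closure: {artifact_signed, cache_hit, compile_c, deploy_prod, gen_docs, link_bin, link_lib, lint_clean, publish_ok, rollback_ready, run_integ, tag_release, tests_changed} — 13 facts.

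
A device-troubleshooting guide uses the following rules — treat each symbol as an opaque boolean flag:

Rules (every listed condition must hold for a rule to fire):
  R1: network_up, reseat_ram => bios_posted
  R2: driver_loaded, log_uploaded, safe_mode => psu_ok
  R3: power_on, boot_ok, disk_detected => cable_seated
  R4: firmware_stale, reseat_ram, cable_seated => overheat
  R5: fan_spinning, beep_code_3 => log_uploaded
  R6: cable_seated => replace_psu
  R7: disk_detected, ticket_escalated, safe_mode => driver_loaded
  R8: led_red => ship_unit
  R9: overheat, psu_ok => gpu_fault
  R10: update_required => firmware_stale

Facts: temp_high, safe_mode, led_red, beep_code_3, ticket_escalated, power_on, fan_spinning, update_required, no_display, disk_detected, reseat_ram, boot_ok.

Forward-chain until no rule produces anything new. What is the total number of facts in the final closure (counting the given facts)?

Round 1: R3 [power_on, boot_ok, disk_detected => cable_seated]; R5 [fan_spinning, beep_code_3 => log_uploaded]; R7 [disk_detected, ticket_escalated, safe_mode => driver_loaded]; R8 [led_red => ship_unit]; R10 [update_required => firmware_stale]. New: cable_seated, log_uploaded, driver_loaded, ship_unit, firmware_stale.
Round 2: R2 [driver_loaded, log_uploaded, safe_mode => psu_ok]; R4 [firmware_stale, reseat_ram, cable_seated => overheat]; R6 [cable_seated => replace_psu]. New: psu_ok, overheat, replace_psu.
Round 3: R9 [overheat, psu_ok => gpu_fault]. New: gpu_fault.
Closure: {beep_code_3, boot_ok, cable_seated, disk_detected, driver_loaded, fan_spinning, firmware_stale, gpu_fault, led_red, log_uploaded, no_display, overheat, power_on, psu_ok, replace_psu, reseat_ram, safe_mode, ship_unit, temp_high, ticket_escalated, update_required} — 21 facts.

21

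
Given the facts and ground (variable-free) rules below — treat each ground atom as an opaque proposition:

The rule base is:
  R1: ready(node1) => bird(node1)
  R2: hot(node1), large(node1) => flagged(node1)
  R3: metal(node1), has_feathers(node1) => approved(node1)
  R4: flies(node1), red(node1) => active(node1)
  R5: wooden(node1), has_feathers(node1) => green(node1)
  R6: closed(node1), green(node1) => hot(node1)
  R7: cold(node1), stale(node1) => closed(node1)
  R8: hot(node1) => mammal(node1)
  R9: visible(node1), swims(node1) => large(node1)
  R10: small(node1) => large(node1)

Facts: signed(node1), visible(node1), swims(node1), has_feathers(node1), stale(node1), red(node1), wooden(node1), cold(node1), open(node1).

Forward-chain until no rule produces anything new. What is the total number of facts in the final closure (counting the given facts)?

Round 1 fires R5, R7, R9, giving green(node1), closed(node1), large(node1).
Round 2 fires R6, giving hot(node1).
Round 3 fires R2, R8, giving flagged(node1), mammal(node1).
Closure: {closed(node1), cold(node1), flagged(node1), green(node1), has_feathers(node1), hot(node1), large(node1), mammal(node1), open(node1), red(node1), signed(node1), stale(node1), swims(node1), visible(node1), wooden(node1)} — 15 facts.

15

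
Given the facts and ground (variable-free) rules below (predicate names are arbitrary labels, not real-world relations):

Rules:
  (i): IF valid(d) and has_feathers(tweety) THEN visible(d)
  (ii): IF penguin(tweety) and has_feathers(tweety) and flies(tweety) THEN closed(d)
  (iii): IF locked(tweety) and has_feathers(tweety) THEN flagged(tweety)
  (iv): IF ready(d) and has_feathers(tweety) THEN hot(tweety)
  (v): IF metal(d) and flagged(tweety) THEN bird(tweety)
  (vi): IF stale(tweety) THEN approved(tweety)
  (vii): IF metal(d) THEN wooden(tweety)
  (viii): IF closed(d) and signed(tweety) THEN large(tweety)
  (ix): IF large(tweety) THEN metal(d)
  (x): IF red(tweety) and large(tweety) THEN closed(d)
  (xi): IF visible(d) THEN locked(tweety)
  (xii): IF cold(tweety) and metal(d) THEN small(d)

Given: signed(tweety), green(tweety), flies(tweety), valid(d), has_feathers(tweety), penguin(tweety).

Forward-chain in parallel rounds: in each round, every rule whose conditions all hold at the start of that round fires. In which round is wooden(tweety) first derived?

4

Round 1 fires (i), (ii), giving visible(d), closed(d).
Round 2 fires (viii), (xi), giving large(tweety), locked(tweety).
Round 3 fires (iii), (ix), giving flagged(tweety), metal(d).
Round 4 fires (v), (vii), giving bird(tweety), wooden(tweety).
wooden(tweety) first appears in round 4.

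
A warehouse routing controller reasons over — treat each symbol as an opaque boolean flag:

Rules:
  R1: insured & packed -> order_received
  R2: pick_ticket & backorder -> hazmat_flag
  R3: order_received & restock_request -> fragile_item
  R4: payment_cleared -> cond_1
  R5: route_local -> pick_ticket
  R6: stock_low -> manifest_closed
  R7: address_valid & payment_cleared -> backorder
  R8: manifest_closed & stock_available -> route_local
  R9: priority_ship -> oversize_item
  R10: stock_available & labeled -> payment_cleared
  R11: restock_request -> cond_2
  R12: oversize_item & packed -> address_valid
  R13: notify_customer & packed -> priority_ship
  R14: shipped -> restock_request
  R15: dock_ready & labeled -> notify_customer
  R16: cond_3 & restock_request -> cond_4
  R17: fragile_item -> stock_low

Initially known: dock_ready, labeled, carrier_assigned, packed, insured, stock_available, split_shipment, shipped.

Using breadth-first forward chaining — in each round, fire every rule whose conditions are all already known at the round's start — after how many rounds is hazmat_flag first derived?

7

Round 1: R1 [insured & packed -> order_received]; R10 [stock_available & labeled -> payment_cleared]; R14 [shipped -> restock_request]; R15 [dock_ready & labeled -> notify_customer]. New: order_received, payment_cleared, restock_request, notify_customer.
Round 2: R3 [order_received & restock_request -> fragile_item]; R4 [payment_cleared -> cond_1]; R11 [restock_request -> cond_2]; R13 [notify_customer & packed -> priority_ship]. New: fragile_item, cond_1, cond_2, priority_ship.
Round 3: R9 [priority_ship -> oversize_item]; R17 [fragile_item -> stock_low]. New: oversize_item, stock_low.
Round 4: R6 [stock_low -> manifest_closed]; R12 [oversize_item & packed -> address_valid]. New: manifest_closed, address_valid.
Round 5: R7 [address_valid & payment_cleared -> backorder]; R8 [manifest_closed & stock_available -> route_local]. New: backorder, route_local.
Round 6: R5 [route_local -> pick_ticket]. New: pick_ticket.
Round 7: R2 [pick_ticket & backorder -> hazmat_flag]. New: hazmat_flag.
hazmat_flag first appears in round 7.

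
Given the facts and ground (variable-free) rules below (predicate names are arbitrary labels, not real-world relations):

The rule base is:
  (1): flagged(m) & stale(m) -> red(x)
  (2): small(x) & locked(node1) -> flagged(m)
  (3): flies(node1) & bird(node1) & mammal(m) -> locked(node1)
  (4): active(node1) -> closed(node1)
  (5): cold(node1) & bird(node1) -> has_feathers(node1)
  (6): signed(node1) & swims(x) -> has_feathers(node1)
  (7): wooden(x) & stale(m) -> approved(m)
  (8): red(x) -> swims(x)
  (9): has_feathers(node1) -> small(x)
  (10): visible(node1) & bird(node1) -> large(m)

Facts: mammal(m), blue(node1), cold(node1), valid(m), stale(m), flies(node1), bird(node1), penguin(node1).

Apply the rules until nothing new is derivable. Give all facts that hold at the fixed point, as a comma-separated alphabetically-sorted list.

Round 1: (3) [flies(node1) & bird(node1) & mammal(m) -> locked(node1)]; (5) [cold(node1) & bird(node1) -> has_feathers(node1)]. New: locked(node1), has_feathers(node1).
Round 2: (9) [has_feathers(node1) -> small(x)]. New: small(x).
Round 3: (2) [small(x) & locked(node1) -> flagged(m)]. New: flagged(m).
Round 4: (1) [flagged(m) & stale(m) -> red(x)]. New: red(x).
Round 5: (8) [red(x) -> swims(x)]. New: swims(x).

bird(node1), blue(node1), cold(node1), flagged(m), flies(node1), has_feathers(node1), locked(node1), mammal(m), penguin(node1), red(x), small(x), stale(m), swims(x), valid(m)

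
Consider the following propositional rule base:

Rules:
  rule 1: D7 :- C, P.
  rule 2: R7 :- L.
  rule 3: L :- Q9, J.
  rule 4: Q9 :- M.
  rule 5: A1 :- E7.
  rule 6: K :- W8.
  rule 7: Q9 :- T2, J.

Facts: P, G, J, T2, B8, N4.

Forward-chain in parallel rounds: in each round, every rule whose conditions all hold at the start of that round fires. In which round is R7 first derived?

3

Round 1 — rule 7, derive Q9.
Round 2 — rule 3, derive L.
Round 3 — rule 2, derive R7.
R7 first appears in round 3.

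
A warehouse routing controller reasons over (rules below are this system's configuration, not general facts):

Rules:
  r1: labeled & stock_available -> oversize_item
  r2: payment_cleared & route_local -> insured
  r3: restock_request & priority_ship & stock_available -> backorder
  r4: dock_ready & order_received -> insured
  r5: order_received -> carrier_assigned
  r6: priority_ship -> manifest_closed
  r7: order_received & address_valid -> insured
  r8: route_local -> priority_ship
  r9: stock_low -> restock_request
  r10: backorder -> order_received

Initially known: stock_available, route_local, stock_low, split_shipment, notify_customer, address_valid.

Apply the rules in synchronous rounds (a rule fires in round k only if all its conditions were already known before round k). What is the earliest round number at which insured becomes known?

[1] r8 [route_local -> priority_ship]; r9 [stock_low -> restock_request]. ⇒ new: priority_ship, restock_request.
[2] r3 [restock_request & priority_ship & stock_available -> backorder]; r6 [priority_ship -> manifest_closed]. ⇒ new: backorder, manifest_closed.
[3] r10 [backorder -> order_received]. ⇒ new: order_received.
[4] r5 [order_received -> carrier_assigned]; r7 [order_received & address_valid -> insured]. ⇒ new: carrier_assigned, insured.
insured first appears in round 4.

4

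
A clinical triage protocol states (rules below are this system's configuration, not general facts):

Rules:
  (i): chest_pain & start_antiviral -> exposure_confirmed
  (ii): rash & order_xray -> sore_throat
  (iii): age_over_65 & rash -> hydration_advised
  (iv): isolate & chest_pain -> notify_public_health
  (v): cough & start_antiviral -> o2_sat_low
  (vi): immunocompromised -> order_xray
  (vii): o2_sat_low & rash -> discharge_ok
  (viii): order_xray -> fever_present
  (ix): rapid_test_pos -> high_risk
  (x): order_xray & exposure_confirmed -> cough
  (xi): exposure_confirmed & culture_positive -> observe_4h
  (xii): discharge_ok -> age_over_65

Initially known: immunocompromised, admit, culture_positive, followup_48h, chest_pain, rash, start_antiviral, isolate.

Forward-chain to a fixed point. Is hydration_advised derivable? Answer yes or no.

yes

Round 1: (i) [chest_pain & start_antiviral -> exposure_confirmed]; (iv) [isolate & chest_pain -> notify_public_health]; (vi) [immunocompromised -> order_xray]. Adds exposure_confirmed, notify_public_health, order_xray.
Round 2: (ii) [rash & order_xray -> sore_throat]; (viii) [order_xray -> fever_present]; (x) [order_xray & exposure_confirmed -> cough]; (xi) [exposure_confirmed & culture_positive -> observe_4h]. Adds sore_throat, fever_present, cough, observe_4h.
Round 3: (v) [cough & start_antiviral -> o2_sat_low]. Adds o2_sat_low.
Round 4: (vii) [o2_sat_low & rash -> discharge_ok]. Adds discharge_ok.
Round 5: (xii) [discharge_ok -> age_over_65]. Adds age_over_65.
Round 6: (iii) [age_over_65 & rash -> hydration_advised]. Adds hydration_advised.
hydration_advised appears in round 6, so it is derivable.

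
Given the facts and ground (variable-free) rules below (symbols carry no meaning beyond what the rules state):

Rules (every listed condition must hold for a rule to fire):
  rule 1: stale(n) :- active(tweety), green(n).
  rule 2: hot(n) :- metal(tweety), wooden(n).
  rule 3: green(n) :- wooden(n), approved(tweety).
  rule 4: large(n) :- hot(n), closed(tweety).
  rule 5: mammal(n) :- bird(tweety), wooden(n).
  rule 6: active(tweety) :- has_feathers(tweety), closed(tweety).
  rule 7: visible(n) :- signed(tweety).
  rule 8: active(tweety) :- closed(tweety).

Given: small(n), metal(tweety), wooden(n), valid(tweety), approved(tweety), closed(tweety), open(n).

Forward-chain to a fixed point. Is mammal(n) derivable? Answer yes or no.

Round 1 — rule 2, rule 3, rule 8, derive hot(n), green(n), active(tweety).
Round 2 — rule 1, rule 4, derive stale(n), large(n).
Fixed point reached. mammal(n) is concluded only by rule 5; rule 5 needs bird(tweety) (never derived).

no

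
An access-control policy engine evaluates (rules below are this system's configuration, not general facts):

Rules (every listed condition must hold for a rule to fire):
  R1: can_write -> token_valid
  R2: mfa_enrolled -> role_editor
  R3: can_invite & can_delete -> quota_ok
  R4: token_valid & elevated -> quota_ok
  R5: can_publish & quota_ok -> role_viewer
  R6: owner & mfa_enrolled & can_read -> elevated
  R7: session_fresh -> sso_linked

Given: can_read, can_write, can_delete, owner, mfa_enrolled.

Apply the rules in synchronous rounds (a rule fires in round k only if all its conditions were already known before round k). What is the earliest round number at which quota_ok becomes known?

Round 1 fires R1, R2, R6, giving token_valid, role_editor, elevated.
Round 2 fires R4, giving quota_ok.
quota_ok first appears in round 2.

2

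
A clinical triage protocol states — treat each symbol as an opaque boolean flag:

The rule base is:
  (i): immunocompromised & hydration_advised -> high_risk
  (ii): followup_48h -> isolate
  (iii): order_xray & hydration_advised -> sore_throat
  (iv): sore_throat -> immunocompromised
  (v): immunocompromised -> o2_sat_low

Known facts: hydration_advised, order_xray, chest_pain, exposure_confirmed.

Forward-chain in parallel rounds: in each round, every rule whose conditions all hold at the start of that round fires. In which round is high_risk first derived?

3

[1] (iii) [order_xray & hydration_advised -> sore_throat]. ⇒ new: sore_throat.
[2] (iv) [sore_throat -> immunocompromised]. ⇒ new: immunocompromised.
[3] (i) [immunocompromised & hydration_advised -> high_risk]; (v) [immunocompromised -> o2_sat_low]. ⇒ new: high_risk, o2_sat_low.
high_risk first appears in round 3.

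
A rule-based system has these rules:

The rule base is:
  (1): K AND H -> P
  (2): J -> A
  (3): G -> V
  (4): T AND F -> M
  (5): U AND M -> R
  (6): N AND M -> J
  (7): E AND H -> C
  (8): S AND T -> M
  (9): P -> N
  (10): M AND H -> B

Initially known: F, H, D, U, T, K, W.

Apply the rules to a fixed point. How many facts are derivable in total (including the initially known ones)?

14

Round 1: (1) [K AND H -> P]; (4) [T AND F -> M]. New: P, M.
Round 2: (5) [U AND M -> R]; (9) [P -> N]; (10) [M AND H -> B]. New: R, N, B.
Round 3: (6) [N AND M -> J]. New: J.
Round 4: (2) [J -> A]. New: A.
Closure: {A, B, D, F, H, J, K, M, N, P, R, T, U, W} — 14 facts.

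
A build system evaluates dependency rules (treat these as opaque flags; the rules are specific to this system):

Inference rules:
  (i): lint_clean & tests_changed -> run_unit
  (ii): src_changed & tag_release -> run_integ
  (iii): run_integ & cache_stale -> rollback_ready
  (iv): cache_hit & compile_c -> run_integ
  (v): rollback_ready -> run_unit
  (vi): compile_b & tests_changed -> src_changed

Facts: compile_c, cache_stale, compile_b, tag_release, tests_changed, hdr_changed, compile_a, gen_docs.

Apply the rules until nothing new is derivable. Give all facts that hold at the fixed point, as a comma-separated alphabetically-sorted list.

Round 1 — (vi), derive src_changed.
Round 2 — (ii), derive run_integ.
Round 3 — (iii), derive rollback_ready.
Round 4 — (v), derive run_unit.

cache_stale, compile_a, compile_b, compile_c, gen_docs, hdr_changed, rollback_ready, run_integ, run_unit, src_changed, tag_release, tests_changed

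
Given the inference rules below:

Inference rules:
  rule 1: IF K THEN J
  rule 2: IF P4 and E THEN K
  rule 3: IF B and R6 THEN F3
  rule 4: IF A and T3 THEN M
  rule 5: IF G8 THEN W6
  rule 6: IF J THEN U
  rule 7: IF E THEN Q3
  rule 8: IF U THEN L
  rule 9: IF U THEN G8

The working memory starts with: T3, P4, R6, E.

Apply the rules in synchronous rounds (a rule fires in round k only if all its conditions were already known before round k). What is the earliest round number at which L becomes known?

Round 1: rule 2 [IF P4 and E THEN K]; rule 7 [IF E THEN Q3]. Adds K, Q3.
Round 2: rule 1 [IF K THEN J]. Adds J.
Round 3: rule 6 [IF J THEN U]. Adds U.
Round 4: rule 8 [IF U THEN L]; rule 9 [IF U THEN G8]. Adds L, G8.
L first appears in round 4.

4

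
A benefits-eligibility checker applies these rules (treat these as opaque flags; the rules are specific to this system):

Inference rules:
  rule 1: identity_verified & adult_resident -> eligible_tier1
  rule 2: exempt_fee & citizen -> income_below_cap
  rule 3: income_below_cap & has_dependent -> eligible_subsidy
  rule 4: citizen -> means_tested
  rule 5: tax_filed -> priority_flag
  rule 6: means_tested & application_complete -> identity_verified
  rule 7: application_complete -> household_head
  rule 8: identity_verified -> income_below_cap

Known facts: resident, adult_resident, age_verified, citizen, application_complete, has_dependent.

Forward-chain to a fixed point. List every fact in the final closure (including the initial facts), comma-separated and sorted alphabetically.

Round 1 fires rule 4, rule 7, giving means_tested, household_head.
Round 2 fires rule 6, giving identity_verified.
Round 3 fires rule 1, rule 8, giving eligible_tier1, income_below_cap.
Round 4 fires rule 3, giving eligible_subsidy.

adult_resident, age_verified, application_complete, citizen, eligible_subsidy, eligible_tier1, has_dependent, household_head, identity_verified, income_below_cap, means_tested, resident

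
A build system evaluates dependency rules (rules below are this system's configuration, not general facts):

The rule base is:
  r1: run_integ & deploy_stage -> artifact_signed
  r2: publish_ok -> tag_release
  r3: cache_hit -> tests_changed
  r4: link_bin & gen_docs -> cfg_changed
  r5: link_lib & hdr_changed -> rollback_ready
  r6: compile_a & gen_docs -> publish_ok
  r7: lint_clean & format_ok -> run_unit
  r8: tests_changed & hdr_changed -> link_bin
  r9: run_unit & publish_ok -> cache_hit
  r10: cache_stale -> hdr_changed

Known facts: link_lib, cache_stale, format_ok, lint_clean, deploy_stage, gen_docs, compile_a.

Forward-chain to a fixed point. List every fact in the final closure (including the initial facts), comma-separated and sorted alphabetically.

cache_hit, cache_stale, cfg_changed, compile_a, deploy_stage, format_ok, gen_docs, hdr_changed, link_bin, link_lib, lint_clean, publish_ok, rollback_ready, run_unit, tag_release, tests_changed

Round 1: r6 [compile_a & gen_docs -> publish_ok]; r7 [lint_clean & format_ok -> run_unit]; r10 [cache_stale -> hdr_changed]. Adds publish_ok, run_unit, hdr_changed.
Round 2: r2 [publish_ok -> tag_release]; r5 [link_lib & hdr_changed -> rollback_ready]; r9 [run_unit & publish_ok -> cache_hit]. Adds tag_release, rollback_ready, cache_hit.
Round 3: r3 [cache_hit -> tests_changed]. Adds tests_changed.
Round 4: r8 [tests_changed & hdr_changed -> link_bin]. Adds link_bin.
Round 5: r4 [link_bin & gen_docs -> cfg_changed]. Adds cfg_changed.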